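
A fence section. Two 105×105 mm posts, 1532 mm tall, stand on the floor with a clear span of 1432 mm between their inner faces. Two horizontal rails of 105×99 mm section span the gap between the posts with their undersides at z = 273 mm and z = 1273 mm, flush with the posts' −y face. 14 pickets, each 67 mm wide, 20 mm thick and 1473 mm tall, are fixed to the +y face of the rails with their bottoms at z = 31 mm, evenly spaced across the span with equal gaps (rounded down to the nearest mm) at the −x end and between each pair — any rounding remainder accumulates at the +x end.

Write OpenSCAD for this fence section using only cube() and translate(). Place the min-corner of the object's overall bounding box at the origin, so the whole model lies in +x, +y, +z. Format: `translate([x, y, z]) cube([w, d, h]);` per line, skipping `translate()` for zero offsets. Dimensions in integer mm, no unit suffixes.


cube([105, 105, 1532]);
translate([1537, 0, 0]) cube([105, 105, 1532]);
translate([105, 0, 273]) cube([1432, 105, 99]);
translate([105, 0, 1273]) cube([1432, 105, 99]);
translate([137, 105, 31]) cube([67, 20, 1473]);
translate([236, 105, 31]) cube([67, 20, 1473]);
translate([335, 105, 31]) cube([67, 20, 1473]);
translate([434, 105, 31]) cube([67, 20, 1473]);
translate([533, 105, 31]) cube([67, 20, 1473]);
translate([632, 105, 31]) cube([67, 20, 1473]);
translate([731, 105, 31]) cube([67, 20, 1473]);
translate([830, 105, 31]) cube([67, 20, 1473]);
translate([929, 105, 31]) cube([67, 20, 1473]);
translate([1028, 105, 31]) cube([67, 20, 1473]);
translate([1127, 105, 31]) cube([67, 20, 1473]);
translate([1226, 105, 31]) cube([67, 20, 1473]);
translate([1325, 105, 31]) cube([67, 20, 1473]);
translate([1424, 105, 31]) cube([67, 20, 1473]);


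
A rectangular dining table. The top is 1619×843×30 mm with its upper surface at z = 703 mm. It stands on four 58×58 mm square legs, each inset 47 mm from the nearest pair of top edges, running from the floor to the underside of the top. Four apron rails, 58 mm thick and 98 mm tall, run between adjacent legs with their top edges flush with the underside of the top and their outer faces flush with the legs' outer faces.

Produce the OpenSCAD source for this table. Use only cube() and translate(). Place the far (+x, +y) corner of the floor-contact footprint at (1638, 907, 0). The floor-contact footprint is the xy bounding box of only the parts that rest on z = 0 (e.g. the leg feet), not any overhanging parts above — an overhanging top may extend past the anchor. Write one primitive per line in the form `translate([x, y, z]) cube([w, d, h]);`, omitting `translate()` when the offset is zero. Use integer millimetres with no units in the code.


translate([66, 111, 673]) cube([1619, 843, 30]);
translate([113, 158, 0]) cube([58, 58, 673]);
translate([1580, 158, 0]) cube([58, 58, 673]);
translate([113, 849, 0]) cube([58, 58, 673]);
translate([1580, 849, 0]) cube([58, 58, 673]);
translate([171, 158, 575]) cube([1409, 58, 98]);
translate([171, 849, 575]) cube([1409, 58, 98]);
translate([113, 216, 575]) cube([58, 633, 98]);
translate([1580, 216, 575]) cube([58, 633, 98]);


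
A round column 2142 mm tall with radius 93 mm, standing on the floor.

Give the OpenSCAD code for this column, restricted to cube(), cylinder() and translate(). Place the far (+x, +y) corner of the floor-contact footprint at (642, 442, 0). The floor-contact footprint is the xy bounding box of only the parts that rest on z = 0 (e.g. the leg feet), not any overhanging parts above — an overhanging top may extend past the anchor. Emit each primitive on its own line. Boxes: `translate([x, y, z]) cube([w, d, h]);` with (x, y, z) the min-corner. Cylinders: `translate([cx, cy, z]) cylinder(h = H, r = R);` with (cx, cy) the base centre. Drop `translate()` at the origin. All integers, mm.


translate([549, 349, 0]) cylinder(h = 2142, r = 93);


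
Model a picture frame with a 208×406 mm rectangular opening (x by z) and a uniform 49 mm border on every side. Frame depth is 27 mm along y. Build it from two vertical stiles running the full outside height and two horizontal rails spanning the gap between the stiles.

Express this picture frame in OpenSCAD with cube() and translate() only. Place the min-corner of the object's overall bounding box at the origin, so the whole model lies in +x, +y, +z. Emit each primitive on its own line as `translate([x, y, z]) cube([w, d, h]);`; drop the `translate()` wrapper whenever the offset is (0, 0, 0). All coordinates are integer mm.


cube([49, 27, 504]);
translate([257, 0, 0]) cube([49, 27, 504]);
translate([49, 0, 0]) cube([208, 27, 49]);
translate([49, 0, 455]) cube([208, 27, 49]);


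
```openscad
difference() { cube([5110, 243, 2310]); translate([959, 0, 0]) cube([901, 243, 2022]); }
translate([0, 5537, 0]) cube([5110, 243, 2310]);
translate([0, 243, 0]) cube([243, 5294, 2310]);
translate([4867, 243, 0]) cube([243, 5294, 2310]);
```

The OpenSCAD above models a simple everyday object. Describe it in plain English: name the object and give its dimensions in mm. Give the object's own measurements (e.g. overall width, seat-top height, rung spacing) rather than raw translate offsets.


A single room: four walls, each 2310 mm tall and 243 mm thick, enclosing an outside footprint 5110×5780 mm (x × y), no floor or roof. The front and back walls (−y and +y sides) run the full x-width; the side walls fit between their inner faces. A door opening 901 mm wide and 2022 mm tall is cut through the front wall from the floor up, its −x edge 959 mm from the wall's −x end.


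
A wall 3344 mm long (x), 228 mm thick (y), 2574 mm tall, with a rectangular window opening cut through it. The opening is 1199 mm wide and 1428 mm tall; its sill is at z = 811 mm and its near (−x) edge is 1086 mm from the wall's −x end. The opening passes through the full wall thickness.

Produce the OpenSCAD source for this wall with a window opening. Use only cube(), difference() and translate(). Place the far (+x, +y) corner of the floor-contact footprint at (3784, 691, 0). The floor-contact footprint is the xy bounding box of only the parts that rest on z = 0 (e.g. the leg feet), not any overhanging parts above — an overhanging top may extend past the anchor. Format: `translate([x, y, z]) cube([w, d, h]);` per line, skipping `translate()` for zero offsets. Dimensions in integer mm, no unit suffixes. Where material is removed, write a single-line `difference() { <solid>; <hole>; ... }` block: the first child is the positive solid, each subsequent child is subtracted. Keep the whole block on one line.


difference() { translate([440, 463, 0]) cube([3344, 228, 2574]); translate([1526, 463, 811]) cube([1199, 228, 1428]); }


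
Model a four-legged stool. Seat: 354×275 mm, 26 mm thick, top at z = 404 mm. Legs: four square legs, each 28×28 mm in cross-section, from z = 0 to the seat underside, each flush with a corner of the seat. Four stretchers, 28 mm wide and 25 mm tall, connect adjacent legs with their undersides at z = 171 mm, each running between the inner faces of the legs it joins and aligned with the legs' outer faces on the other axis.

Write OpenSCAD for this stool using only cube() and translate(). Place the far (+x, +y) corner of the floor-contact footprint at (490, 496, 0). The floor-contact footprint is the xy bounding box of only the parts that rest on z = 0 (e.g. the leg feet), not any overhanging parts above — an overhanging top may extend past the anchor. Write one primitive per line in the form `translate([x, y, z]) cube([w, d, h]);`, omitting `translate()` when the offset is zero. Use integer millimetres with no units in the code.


translate([136, 221, 378]) cube([354, 275, 26]);
translate([136, 221, 0]) cube([28, 28, 378]);
translate([462, 221, 0]) cube([28, 28, 378]);
translate([136, 468, 0]) cube([28, 28, 378]);
translate([462, 468, 0]) cube([28, 28, 378]);
translate([164, 221, 171]) cube([298, 28, 25]);
translate([164, 468, 171]) cube([298, 28, 25]);
translate([136, 249, 171]) cube([28, 219, 25]);
translate([462, 249, 171]) cube([28, 219, 25]);


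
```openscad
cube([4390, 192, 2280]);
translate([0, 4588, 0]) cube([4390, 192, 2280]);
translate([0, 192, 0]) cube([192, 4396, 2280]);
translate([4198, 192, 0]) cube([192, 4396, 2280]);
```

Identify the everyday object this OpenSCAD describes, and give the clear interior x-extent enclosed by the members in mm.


A house (or room) frame. The interior width is 4006 mm.

Four 2280 mm walls enclosing a rectangle with no floor or roof — a room or house frame. Outside width is 4390 mm and wall thickness is 192 mm, so the interior width is 4390 − 2 × 192 = 4006 mm.


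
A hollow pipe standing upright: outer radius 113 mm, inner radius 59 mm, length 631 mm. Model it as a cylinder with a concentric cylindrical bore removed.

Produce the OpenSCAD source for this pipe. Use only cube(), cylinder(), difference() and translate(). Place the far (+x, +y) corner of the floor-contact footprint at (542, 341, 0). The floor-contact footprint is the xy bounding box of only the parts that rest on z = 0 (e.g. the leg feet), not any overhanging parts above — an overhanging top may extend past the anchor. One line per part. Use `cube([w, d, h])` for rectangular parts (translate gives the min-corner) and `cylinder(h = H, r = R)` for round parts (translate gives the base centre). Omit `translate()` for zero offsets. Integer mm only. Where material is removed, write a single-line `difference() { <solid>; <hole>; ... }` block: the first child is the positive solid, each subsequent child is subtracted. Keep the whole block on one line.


difference() { translate([429, 228, 0]) cylinder(h = 631, r = 113); translate([429, 228, 0]) cylinder(h = 631, r = 59); }


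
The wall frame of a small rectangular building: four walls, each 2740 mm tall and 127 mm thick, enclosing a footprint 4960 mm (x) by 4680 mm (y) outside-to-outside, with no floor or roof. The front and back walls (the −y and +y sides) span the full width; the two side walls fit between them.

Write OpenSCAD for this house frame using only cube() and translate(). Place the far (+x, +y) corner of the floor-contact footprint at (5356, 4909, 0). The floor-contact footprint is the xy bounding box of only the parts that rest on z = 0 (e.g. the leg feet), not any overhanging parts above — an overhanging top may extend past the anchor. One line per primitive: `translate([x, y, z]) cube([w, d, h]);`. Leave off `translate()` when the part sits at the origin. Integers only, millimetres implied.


translate([396, 229, 0]) cube([4960, 127, 2740]);
translate([396, 4782, 0]) cube([4960, 127, 2740]);
translate([396, 356, 0]) cube([127, 4426, 2740]);
translate([5229, 356, 0]) cube([127, 4426, 2740]);


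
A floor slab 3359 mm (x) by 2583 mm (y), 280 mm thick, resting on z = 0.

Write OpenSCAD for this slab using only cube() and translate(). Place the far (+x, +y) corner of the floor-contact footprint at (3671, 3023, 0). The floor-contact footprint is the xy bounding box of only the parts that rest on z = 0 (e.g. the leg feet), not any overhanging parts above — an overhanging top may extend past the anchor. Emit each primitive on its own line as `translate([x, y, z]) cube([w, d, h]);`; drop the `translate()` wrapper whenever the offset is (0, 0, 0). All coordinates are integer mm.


translate([312, 440, 0]) cube([3359, 2583, 280]);


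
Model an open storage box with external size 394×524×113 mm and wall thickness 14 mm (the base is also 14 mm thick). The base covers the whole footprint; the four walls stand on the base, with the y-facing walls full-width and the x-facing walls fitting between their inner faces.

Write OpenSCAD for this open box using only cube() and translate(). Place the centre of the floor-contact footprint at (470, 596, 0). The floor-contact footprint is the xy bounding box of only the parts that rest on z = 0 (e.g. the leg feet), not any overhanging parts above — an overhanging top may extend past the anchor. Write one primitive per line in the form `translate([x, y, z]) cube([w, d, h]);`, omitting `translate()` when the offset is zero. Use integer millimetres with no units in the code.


translate([273, 334, 0]) cube([394, 524, 14]);
translate([273, 334, 14]) cube([394, 14, 99]);
translate([273, 844, 14]) cube([394, 14, 99]);
translate([273, 348, 14]) cube([14, 496, 99]);
translate([653, 348, 14]) cube([14, 496, 99]);


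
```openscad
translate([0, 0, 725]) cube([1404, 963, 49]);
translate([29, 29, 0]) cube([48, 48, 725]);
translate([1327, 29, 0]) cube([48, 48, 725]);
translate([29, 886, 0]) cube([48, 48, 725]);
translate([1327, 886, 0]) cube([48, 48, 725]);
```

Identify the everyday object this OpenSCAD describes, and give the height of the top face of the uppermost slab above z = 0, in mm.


A table. The table height is 774 mm.

A 1404×963×49 slab sits at z = 725 on four 48 mm square posts — a table. The top surface is at 725 + 49 = 774 mm.


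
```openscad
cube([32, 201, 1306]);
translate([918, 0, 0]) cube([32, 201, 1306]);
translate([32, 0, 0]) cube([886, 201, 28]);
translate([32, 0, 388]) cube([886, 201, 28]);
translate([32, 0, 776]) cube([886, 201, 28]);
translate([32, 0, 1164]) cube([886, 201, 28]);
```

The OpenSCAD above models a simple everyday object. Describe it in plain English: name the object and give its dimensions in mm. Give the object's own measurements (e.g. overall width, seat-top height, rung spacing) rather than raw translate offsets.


An open bookshelf. Two side panels, each 32 mm thick, 201 mm deep and 1306 mm tall, stand 950 mm apart (outside-to-outside). Between them sit 4 shelves, each 28 mm thick and 201 mm deep, spanning the full gap between the sides. The bottom shelf rests on the floor (its underside at z = 0) and the clear gap between one shelf's top and the next shelf's underside is 360 mm.


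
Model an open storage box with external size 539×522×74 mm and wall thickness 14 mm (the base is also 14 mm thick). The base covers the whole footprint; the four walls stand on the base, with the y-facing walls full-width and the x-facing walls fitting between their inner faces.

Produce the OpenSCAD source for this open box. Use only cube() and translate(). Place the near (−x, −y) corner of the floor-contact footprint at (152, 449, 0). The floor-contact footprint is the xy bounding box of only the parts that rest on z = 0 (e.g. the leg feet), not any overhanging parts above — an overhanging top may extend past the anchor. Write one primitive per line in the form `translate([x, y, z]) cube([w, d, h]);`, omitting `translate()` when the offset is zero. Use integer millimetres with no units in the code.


translate([152, 449, 0]) cube([539, 522, 14]);
translate([152, 449, 14]) cube([539, 14, 60]);
translate([152, 957, 14]) cube([539, 14, 60]);
translate([152, 463, 14]) cube([14, 494, 60]);
translate([677, 463, 14]) cube([14, 494, 60]);


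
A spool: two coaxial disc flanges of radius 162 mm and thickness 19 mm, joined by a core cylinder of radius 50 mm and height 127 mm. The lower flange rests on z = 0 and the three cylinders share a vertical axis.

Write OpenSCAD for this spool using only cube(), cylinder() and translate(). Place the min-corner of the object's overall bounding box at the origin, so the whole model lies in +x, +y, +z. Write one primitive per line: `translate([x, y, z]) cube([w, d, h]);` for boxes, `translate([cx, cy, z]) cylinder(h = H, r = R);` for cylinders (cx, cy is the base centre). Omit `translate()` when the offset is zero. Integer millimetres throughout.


translate([162, 162, 0]) cylinder(h = 19, r = 162);
translate([162, 162, 19]) cylinder(h = 127, r = 50);
translate([162, 162, 146]) cylinder(h = 19, r = 162);


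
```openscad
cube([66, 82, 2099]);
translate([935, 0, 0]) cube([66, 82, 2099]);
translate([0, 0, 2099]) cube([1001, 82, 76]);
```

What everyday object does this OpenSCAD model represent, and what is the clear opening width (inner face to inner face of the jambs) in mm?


A door frame. The clear opening width is 869 mm.

Two 2099 mm tall posts with a header on top — a door frame. The left jamb is 66 mm wide at x = 0; the right jamb starts at x = 935. The clear opening is 935 − 66 = 869 mm.


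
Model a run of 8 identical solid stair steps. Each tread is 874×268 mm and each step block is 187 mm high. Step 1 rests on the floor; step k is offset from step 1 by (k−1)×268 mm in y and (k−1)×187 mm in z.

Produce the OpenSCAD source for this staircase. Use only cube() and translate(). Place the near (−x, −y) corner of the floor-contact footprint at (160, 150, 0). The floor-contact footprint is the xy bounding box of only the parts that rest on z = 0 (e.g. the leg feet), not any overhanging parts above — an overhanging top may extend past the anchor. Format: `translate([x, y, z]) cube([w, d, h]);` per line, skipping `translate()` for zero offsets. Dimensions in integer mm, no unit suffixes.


translate([160, 150, 0]) cube([874, 268, 187]);
translate([160, 418, 187]) cube([874, 268, 187]);
translate([160, 686, 374]) cube([874, 268, 187]);
translate([160, 954, 561]) cube([874, 268, 187]);
translate([160, 1222, 748]) cube([874, 268, 187]);
translate([160, 1490, 935]) cube([874, 268, 187]);
translate([160, 1758, 1122]) cube([874, 268, 187]);
translate([160, 2026, 1309]) cube([874, 268, 187]);


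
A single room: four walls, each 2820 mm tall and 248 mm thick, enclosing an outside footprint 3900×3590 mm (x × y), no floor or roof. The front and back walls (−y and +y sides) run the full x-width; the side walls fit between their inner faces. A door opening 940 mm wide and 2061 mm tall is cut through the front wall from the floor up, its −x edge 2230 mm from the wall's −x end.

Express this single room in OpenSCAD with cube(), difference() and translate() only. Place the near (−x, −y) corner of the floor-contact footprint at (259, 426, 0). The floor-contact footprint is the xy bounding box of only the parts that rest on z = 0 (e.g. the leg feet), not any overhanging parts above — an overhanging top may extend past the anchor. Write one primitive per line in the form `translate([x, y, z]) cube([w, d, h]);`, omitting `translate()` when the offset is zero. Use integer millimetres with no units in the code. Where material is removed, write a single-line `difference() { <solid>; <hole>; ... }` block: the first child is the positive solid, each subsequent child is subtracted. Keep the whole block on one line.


difference() { translate([259, 426, 0]) cube([3900, 248, 2820]); translate([2489, 426, 0]) cube([940, 248, 2061]); }
translate([259, 3768, 0]) cube([3900, 248, 2820]);
translate([259, 674, 0]) cube([248, 3094, 2820]);
translate([3911, 674, 0]) cube([248, 3094, 2820]);


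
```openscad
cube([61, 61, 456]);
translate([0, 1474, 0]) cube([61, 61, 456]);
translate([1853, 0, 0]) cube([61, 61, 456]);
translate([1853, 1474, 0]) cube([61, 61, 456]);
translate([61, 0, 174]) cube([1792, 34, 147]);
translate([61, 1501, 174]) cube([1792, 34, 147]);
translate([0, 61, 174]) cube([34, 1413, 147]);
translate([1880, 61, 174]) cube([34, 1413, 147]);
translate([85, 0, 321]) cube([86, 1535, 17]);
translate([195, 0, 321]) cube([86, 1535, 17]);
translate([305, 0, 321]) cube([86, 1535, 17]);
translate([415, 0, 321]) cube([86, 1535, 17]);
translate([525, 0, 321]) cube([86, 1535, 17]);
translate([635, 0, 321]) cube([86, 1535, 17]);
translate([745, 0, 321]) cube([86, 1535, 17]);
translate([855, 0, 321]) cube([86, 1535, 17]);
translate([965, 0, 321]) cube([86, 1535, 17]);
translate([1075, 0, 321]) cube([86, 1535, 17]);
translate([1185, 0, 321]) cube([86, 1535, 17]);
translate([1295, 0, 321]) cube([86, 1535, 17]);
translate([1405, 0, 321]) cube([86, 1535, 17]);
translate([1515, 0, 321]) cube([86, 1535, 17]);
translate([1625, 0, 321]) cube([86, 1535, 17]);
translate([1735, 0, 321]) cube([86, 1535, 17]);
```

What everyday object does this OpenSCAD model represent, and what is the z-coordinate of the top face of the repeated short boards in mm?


A bed frame. The slat-top height is 338 mm.

Four posts, four rails, and a row of slats — a bed frame. Slats sit on the rails at z = 174 + 147 = 321; with slat thickness 17, the top is 338 mm.


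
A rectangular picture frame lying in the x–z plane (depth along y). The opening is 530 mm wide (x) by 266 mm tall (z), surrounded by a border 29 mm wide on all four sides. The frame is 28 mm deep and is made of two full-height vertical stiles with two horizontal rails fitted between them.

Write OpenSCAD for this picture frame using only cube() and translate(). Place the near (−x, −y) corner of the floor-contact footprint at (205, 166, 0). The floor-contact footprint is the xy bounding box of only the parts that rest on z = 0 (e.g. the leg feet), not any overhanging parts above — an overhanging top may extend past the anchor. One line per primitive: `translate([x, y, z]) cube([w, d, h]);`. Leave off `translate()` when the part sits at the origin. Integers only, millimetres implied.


translate([205, 166, 0]) cube([29, 28, 324]);
translate([764, 166, 0]) cube([29, 28, 324]);
translate([234, 166, 0]) cube([530, 28, 29]);
translate([234, 166, 295]) cube([530, 28, 29]);


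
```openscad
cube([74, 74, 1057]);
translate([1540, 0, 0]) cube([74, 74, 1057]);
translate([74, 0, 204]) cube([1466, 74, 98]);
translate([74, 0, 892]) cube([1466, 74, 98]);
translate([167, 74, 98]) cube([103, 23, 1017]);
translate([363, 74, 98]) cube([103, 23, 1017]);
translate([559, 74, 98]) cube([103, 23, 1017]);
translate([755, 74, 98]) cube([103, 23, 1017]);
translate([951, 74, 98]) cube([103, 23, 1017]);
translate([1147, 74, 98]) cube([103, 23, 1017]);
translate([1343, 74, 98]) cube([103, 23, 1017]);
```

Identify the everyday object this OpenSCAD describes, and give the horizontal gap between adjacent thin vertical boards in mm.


A fence section. The picket gap is 93 mm.

Two posts, two rails, 7 pickets — a fence section. Span 1466 mm holds 7 pickets of 103 mm with 8 equal gaps: ⌊(1466 − 7·103) / 8⌋ = 93 mm.


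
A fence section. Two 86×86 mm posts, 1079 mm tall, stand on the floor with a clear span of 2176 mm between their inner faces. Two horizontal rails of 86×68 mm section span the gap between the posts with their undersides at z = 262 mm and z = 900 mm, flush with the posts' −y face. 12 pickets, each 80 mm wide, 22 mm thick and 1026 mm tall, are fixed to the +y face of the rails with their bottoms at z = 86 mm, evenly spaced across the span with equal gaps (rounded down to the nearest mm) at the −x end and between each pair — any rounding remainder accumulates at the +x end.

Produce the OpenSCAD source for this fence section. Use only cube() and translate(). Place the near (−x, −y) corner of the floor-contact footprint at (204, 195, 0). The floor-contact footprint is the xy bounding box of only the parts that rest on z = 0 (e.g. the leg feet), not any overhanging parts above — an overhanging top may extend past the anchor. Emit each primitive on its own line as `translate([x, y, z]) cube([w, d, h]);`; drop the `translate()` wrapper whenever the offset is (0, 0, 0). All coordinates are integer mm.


translate([204, 195, 0]) cube([86, 86, 1079]);
translate([2466, 195, 0]) cube([86, 86, 1079]);
translate([290, 195, 262]) cube([2176, 86, 68]);
translate([290, 195, 900]) cube([2176, 86, 68]);
translate([383, 281, 86]) cube([80, 22, 1026]);
translate([556, 281, 86]) cube([80, 22, 1026]);
translate([729, 281, 86]) cube([80, 22, 1026]);
translate([902, 281, 86]) cube([80, 22, 1026]);
translate([1075, 281, 86]) cube([80, 22, 1026]);
translate([1248, 281, 86]) cube([80, 22, 1026]);
translate([1421, 281, 86]) cube([80, 22, 1026]);
translate([1594, 281, 86]) cube([80, 22, 1026]);
translate([1767, 281, 86]) cube([80, 22, 1026]);
translate([1940, 281, 86]) cube([80, 22, 1026]);
translate([2113, 281, 86]) cube([80, 22, 1026]);
translate([2286, 281, 86]) cube([80, 22, 1026]);


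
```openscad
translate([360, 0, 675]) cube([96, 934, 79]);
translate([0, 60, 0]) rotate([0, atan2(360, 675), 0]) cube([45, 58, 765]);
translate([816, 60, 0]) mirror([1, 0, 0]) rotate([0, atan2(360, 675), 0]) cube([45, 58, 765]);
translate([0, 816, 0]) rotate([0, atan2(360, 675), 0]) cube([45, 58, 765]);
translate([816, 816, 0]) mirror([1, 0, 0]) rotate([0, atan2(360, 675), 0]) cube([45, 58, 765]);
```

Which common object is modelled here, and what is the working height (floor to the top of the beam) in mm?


A sawhorse. The overall height is 754 mm.

A beam across two mirrored pairs of raked legs — a sawhorse. The beam's underside is at z = 675 (matching the legs' vertical rise in atan2(360, 675)) and the beam is 79 mm tall, so its top is at 675 + 79 = 754 mm. The raked legs top out at the beam's underside, so that is the highest point.


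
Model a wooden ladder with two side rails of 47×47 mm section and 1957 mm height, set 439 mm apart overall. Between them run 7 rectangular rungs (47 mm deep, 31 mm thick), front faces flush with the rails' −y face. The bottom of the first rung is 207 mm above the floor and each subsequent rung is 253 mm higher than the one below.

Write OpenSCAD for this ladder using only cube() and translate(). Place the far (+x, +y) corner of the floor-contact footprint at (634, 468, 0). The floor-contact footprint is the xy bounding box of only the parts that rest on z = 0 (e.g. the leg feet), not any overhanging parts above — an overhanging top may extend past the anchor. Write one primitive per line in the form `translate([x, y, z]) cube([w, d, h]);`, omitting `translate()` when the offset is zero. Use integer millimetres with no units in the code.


translate([195, 421, 0]) cube([47, 47, 1957]);
translate([587, 421, 0]) cube([47, 47, 1957]);
translate([242, 421, 207]) cube([345, 47, 31]);
translate([242, 421, 460]) cube([345, 47, 31]);
translate([242, 421, 713]) cube([345, 47, 31]);
translate([242, 421, 966]) cube([345, 47, 31]);
translate([242, 421, 1219]) cube([345, 47, 31]);
translate([242, 421, 1472]) cube([345, 47, 31]);
translate([242, 421, 1725]) cube([345, 47, 31]);


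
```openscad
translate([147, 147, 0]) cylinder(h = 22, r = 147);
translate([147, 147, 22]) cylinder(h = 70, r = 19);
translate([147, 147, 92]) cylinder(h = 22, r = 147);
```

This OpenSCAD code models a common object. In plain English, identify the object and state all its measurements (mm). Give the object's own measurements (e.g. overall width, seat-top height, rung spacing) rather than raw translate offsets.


A spool: two coaxial disc flanges of radius 147 mm and thickness 22 mm, joined by a core cylinder of radius 19 mm and height 70 mm. The lower flange rests on z = 0 and the three cylinders share a vertical axis.


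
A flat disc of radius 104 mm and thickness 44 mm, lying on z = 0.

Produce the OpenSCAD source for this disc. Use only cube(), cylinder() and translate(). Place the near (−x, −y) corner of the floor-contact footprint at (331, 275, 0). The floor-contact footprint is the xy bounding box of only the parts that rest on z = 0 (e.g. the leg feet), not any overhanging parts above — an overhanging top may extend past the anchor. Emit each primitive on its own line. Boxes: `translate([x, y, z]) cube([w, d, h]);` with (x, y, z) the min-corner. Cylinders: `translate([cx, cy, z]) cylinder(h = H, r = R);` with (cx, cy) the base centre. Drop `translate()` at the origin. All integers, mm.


translate([435, 379, 0]) cylinder(h = 44, r = 104);


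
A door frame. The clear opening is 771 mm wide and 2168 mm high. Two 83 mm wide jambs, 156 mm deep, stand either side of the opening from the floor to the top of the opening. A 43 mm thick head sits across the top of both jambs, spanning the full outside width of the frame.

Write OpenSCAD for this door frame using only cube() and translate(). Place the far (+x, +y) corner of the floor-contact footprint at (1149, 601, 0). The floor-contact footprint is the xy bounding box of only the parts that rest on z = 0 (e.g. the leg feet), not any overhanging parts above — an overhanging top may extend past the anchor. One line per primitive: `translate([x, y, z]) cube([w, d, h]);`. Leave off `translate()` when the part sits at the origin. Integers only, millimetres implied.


translate([212, 445, 0]) cube([83, 156, 2168]);
translate([1066, 445, 0]) cube([83, 156, 2168]);
translate([212, 445, 2168]) cube([937, 156, 43]);


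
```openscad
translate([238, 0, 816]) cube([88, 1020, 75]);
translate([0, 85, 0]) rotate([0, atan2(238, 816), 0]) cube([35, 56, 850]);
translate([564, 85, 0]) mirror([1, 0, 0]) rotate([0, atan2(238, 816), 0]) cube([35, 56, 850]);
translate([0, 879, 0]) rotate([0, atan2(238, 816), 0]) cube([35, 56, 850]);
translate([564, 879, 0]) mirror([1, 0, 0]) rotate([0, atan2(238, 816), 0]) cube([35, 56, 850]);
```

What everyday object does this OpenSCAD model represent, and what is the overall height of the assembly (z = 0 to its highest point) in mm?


A sawhorse. The overall height is 891 mm.

A beam across two mirrored pairs of raked legs — a sawhorse. The beam's underside is at z = 816 (matching the legs' vertical rise in atan2(238, 816)) and the beam is 75 mm tall, so its top is at 816 + 75 = 891 mm. The raked legs top out at the beam's underside, so that is the highest point.


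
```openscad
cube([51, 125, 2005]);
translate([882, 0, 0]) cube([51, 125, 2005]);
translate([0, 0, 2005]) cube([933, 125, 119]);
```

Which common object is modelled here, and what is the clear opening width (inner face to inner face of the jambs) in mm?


A door frame. The clear opening width is 831 mm.

Two 2005 mm tall posts with a header on top — a door frame. The left jamb is 51 mm wide at x = 0; the right jamb starts at x = 882. The clear opening is 882 − 51 = 831 mm.


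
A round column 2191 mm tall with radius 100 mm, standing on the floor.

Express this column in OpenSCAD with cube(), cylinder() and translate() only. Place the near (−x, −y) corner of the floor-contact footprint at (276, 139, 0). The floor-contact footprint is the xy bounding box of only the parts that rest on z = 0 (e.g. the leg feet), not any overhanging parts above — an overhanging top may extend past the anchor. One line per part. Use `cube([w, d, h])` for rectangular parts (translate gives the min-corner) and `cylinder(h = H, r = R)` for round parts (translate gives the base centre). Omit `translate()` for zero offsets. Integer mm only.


translate([376, 239, 0]) cylinder(h = 2191, r = 100);


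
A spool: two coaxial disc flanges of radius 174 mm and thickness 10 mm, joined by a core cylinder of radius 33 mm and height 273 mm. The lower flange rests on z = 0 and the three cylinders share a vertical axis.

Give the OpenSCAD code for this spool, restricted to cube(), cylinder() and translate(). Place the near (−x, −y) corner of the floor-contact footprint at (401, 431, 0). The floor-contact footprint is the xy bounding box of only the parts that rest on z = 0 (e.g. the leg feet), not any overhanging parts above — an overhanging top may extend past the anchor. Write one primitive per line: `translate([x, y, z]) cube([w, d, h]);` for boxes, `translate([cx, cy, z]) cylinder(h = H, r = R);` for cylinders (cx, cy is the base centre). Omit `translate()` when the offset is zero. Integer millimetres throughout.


translate([575, 605, 0]) cylinder(h = 10, r = 174);
translate([575, 605, 10]) cylinder(h = 273, r = 33);
translate([575, 605, 283]) cylinder(h = 10, r = 174);


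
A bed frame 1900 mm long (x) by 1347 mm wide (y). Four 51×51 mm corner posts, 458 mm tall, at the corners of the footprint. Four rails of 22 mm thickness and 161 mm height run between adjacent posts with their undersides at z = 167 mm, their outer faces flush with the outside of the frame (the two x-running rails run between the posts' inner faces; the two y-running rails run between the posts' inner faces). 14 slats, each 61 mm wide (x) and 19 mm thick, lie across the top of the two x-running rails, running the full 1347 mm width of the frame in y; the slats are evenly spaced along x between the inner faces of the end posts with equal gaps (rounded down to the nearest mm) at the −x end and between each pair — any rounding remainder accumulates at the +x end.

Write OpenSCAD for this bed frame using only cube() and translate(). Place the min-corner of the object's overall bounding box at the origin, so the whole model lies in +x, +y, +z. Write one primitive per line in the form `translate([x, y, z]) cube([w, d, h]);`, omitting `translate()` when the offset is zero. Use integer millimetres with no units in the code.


cube([51, 51, 458]);
translate([0, 1296, 0]) cube([51, 51, 458]);
translate([1849, 0, 0]) cube([51, 51, 458]);
translate([1849, 1296, 0]) cube([51, 51, 458]);
translate([51, 0, 167]) cube([1798, 22, 161]);
translate([51, 1325, 167]) cube([1798, 22, 161]);
translate([0, 51, 167]) cube([22, 1245, 161]);
translate([1878, 51, 167]) cube([22, 1245, 161]);
translate([113, 0, 328]) cube([61, 1347, 19]);
translate([236, 0, 328]) cube([61, 1347, 19]);
translate([359, 0, 328]) cube([61, 1347, 19]);
translate([482, 0, 328]) cube([61, 1347, 19]);
translate([605, 0, 328]) cube([61, 1347, 19]);
translate([728, 0, 328]) cube([61, 1347, 19]);
translate([851, 0, 328]) cube([61, 1347, 19]);
translate([974, 0, 328]) cube([61, 1347, 19]);
translate([1097, 0, 328]) cube([61, 1347, 19]);
translate([1220, 0, 328]) cube([61, 1347, 19]);
translate([1343, 0, 328]) cube([61, 1347, 19]);
translate([1466, 0, 328]) cube([61, 1347, 19]);
translate([1589, 0, 328]) cube([61, 1347, 19]);
translate([1712, 0, 328]) cube([61, 1347, 19]);


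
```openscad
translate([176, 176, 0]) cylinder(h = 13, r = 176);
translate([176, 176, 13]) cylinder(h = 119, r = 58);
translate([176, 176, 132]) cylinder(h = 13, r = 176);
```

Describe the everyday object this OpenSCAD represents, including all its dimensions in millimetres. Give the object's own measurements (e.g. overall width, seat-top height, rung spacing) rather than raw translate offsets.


A spool: two coaxial disc flanges of radius 176 mm and thickness 13 mm, joined by a core cylinder of radius 58 mm and height 119 mm. The lower flange rests on z = 0 and the three cylinders share a vertical axis.


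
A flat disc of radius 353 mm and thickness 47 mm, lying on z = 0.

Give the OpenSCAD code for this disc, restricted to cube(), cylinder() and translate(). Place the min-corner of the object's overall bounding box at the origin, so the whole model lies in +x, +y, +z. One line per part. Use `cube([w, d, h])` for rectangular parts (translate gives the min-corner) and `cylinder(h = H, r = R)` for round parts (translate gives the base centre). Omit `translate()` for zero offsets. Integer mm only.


translate([353, 353, 0]) cylinder(h = 47, r = 353);


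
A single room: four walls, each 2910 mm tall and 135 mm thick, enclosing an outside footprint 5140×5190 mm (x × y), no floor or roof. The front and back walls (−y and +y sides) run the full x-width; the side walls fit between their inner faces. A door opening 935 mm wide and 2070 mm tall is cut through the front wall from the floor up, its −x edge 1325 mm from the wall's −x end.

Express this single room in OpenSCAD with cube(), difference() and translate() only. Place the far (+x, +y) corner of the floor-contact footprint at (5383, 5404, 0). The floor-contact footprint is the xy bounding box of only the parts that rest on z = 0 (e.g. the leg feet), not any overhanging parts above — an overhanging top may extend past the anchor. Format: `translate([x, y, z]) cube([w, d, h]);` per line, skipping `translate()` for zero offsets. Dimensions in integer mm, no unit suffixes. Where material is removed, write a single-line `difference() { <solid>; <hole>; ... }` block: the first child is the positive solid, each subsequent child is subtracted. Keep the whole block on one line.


difference() { translate([243, 214, 0]) cube([5140, 135, 2910]); translate([1568, 214, 0]) cube([935, 135, 2070]); }
translate([243, 5269, 0]) cube([5140, 135, 2910]);
translate([243, 349, 0]) cube([135, 4920, 2910]);
translate([5248, 349, 0]) cube([135, 4920, 2910]);


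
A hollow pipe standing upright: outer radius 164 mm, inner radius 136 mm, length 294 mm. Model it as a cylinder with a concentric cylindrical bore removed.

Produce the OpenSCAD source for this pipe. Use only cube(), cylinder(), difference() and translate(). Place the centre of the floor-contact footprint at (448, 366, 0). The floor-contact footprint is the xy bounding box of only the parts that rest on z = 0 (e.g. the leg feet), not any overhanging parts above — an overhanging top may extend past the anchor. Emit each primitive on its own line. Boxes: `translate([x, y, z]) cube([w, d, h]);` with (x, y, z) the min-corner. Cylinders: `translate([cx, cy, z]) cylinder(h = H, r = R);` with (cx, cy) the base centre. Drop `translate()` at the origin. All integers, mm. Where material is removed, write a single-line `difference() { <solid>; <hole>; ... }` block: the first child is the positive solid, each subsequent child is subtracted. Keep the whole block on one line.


difference() { translate([448, 366, 0]) cylinder(h = 294, r = 164); translate([448, 366, 0]) cylinder(h = 294, r = 136); }


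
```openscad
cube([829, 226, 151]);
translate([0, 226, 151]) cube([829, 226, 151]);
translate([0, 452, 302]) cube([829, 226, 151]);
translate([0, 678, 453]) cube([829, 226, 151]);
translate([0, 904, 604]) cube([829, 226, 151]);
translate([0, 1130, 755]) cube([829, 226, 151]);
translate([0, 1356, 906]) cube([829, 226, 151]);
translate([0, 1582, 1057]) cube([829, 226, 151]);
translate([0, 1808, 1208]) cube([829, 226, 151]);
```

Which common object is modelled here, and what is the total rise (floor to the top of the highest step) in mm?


A staircase. The total rise is 1359 mm.

9 identical blocks, each offset up and back from the previous — a staircase. Each step is 151 mm tall and there are 9 of them, so the total rise is 9 × 151 = 1359 mm.


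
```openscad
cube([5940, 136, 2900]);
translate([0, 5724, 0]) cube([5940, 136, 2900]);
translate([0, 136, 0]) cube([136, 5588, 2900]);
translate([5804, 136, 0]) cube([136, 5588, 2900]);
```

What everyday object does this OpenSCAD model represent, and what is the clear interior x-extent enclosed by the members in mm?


A house (or room) frame. The interior width is 5668 mm.

Four 2900 mm walls enclosing a rectangle with no floor or roof — a room or house frame. Outside width is 5940 mm and wall thickness is 136 mm, so the interior width is 5940 − 2 × 136 = 5668 mm.


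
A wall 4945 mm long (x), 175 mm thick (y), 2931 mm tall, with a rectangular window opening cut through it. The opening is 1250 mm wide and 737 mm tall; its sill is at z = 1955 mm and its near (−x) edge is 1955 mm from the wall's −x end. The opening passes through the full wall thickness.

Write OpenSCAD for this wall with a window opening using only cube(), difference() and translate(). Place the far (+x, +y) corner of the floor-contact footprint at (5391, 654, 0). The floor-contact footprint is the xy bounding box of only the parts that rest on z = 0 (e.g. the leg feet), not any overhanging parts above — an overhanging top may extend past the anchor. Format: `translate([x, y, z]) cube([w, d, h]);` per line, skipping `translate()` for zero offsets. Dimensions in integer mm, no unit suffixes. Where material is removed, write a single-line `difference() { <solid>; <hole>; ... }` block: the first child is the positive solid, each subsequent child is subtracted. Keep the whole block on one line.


difference() { translate([446, 479, 0]) cube([4945, 175, 2931]); translate([2401, 479, 1955]) cube([1250, 175, 737]); }


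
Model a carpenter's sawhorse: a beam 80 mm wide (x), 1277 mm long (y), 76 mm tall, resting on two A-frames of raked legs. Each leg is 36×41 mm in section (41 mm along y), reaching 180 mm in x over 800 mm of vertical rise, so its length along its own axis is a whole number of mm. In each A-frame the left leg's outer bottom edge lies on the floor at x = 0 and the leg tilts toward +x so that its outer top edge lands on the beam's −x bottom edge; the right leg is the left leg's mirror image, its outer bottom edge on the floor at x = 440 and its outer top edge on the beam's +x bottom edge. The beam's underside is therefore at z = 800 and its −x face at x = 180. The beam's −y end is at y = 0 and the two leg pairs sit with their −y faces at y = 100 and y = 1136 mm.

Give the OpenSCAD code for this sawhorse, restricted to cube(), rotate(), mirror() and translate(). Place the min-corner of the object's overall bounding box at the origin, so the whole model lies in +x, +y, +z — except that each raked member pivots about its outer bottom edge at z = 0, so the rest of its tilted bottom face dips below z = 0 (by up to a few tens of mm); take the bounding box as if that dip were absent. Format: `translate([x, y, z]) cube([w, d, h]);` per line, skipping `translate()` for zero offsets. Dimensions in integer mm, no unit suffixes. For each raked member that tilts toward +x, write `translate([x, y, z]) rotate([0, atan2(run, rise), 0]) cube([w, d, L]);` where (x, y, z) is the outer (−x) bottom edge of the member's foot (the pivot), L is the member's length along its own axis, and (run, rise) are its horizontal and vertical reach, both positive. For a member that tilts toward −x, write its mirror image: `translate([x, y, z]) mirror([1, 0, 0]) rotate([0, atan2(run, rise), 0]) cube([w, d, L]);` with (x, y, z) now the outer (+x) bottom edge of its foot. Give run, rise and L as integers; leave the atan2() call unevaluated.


translate([180, 0, 800]) cube([80, 1277, 76]);
translate([0, 100, 0]) rotate([0, atan2(180, 800), 0]) cube([36, 41, 820]);
translate([440, 100, 0]) mirror([1, 0, 0]) rotate([0, atan2(180, 800), 0]) cube([36, 41, 820]);
translate([0, 1136, 0]) rotate([0, atan2(180, 800), 0]) cube([36, 41, 820]);
translate([440, 1136, 0]) mirror([1, 0, 0]) rotate([0, atan2(180, 800), 0]) cube([36, 41, 820]);
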